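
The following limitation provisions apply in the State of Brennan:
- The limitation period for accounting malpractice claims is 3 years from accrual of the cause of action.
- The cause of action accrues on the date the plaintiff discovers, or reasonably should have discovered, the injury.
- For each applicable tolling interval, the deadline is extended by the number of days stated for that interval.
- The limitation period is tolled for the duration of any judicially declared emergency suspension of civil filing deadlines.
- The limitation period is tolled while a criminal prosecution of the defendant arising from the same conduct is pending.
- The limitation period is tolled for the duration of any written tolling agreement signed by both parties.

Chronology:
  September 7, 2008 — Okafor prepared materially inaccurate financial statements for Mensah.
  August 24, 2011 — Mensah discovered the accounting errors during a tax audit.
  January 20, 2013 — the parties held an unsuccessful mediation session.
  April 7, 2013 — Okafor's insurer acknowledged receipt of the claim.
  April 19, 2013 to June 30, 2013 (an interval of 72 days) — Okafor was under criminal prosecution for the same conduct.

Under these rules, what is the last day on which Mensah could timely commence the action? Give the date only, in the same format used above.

November 4, 2014

The claim did not accrue until Mensah discovered the injury on August 24, 2011; the September 7, 2008 act date does not start the clock under the stated rule.
Adding the 3 years base period to August 24, 2011 gives a deadline of August 24, 2014, before any tolling.
Because the pending criminal prosecution ran from April 19, 2013 to June 30, 2013, the deadline is extended by 72 days to November 4, 2014.
Nothing else in the chronology tolls or restarts the period.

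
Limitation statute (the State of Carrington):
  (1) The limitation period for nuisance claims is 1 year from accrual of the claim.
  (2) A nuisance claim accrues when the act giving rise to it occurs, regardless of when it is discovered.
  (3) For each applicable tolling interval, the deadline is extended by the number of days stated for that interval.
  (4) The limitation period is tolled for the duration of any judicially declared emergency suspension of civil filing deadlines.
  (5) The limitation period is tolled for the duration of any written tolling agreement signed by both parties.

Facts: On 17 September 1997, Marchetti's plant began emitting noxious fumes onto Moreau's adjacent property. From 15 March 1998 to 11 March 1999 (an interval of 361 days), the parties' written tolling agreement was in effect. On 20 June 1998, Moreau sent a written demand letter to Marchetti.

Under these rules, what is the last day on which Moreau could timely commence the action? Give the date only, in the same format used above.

The claim accrued on 17 September 1997, when the wrongful act occurred.
The untolled deadline — 1 year after 17 September 1997 — is 17 September 1998.
The written tolling agreement from 15 March 1998 to 11 March 1999 tolled the period for 361 days, extending the deadline to 13 September 1999.
The other events in the timeline have no effect on the limitation period under the stated rules.

13 September 1999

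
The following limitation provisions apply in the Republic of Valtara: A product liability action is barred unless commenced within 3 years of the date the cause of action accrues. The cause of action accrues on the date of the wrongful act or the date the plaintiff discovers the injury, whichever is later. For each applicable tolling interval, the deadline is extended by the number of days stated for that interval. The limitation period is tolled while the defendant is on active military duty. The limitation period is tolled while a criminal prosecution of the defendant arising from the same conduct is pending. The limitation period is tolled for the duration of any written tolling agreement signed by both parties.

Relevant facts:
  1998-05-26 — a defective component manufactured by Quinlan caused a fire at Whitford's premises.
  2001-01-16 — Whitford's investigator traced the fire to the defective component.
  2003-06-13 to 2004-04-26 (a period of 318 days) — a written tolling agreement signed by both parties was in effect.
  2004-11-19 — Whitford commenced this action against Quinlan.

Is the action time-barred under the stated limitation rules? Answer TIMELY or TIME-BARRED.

TIMELY

Because discovery on 2001-01-16 post-dates the 1998-05-26 act, accrual under the later-of rule falls on 2001-01-16.
3 years from 2001-01-16 is 2004-01-16.
Because the written tolling agreement ran from 2003-06-13 to 2004-04-26, the deadline is extended by 318 days to 2004-11-29.
The 2004-11-19 filing precedes the 2004-11-29 deadline; the claim is timely.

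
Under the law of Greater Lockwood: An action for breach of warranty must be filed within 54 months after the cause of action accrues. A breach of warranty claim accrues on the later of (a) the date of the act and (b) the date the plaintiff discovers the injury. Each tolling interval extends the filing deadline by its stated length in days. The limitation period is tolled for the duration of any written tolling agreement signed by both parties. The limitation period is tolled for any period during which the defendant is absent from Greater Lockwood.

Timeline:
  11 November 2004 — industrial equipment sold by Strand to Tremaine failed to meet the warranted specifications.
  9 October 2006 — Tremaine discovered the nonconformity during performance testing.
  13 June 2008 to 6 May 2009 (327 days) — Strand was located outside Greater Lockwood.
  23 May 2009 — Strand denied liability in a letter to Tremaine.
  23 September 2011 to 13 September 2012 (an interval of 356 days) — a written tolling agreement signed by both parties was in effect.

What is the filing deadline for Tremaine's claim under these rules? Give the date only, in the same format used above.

20 February 2013

Because discovery on 9 October 2006 post-dates the 11 November 2004 act, accrual under the later-of rule falls on 9 October 2006.
54 months from 9 October 2006 is 9 April 2011.
The defendant's absence from the jurisdiction from 13 June 2008 to 6 May 2009 tolled the period for 327 days, extending the deadline to 1 March 2012.
The period was tolled for 356 days by the written tolling agreement (23 September 2011 to 13 September 2012), pushing the deadline to 20 February 2013.
Nothing else in the chronology tolls or restarts the period.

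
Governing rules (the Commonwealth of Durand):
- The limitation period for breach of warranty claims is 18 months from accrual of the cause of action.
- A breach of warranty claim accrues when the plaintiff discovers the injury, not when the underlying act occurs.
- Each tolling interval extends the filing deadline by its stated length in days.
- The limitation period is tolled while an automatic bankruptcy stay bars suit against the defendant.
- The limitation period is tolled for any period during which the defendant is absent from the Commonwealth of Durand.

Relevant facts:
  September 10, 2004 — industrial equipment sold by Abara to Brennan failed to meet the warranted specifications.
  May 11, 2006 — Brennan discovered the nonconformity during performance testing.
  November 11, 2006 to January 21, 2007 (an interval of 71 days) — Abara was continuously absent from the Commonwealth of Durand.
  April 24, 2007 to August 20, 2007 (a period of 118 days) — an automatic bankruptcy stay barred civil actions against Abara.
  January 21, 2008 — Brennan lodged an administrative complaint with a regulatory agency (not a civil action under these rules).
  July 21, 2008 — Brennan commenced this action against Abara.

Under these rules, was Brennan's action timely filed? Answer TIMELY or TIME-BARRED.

TIME-BARRED

Accrual is tied to discovery, so the period began on May 11, 2006 rather than on September 10, 2004 when the act occurred.
The untolled deadline — 18 months after May 11, 2006 — is November 11, 2007.
The defendant's absence from the jurisdiction from November 11, 2006 to January 21, 2007 tolled the period for 71 days, extending the deadline to January 21, 2008.
The period was tolled for 118 days by the automatic bankruptcy stay (April 24, 2007 to August 20, 2007), pushing the deadline to May 18, 2008.
None of the other events listed affects the running of the period under the stated rules.
The July 21, 2008 filing falls after the May 18, 2008 deadline; the claim is time-barred.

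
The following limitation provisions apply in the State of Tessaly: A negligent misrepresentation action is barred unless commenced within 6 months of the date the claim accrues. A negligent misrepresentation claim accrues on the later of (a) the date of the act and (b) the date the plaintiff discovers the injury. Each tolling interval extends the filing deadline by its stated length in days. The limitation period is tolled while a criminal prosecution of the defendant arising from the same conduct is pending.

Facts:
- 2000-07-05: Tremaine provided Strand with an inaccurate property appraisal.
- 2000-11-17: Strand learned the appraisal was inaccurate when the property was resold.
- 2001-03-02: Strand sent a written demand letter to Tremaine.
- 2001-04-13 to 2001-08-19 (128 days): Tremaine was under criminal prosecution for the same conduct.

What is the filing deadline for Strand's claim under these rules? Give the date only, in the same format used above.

2001-09-22

Taking the later of the act (2000-07-05) and discovery (2000-11-17), the claim accrued on 2000-11-17.
6 months from 2000-11-17 is 2001-05-17.
The pending criminal prosecution from 2001-04-13 to 2001-08-19 tolled the period for 128 days, extending the deadline to 2001-09-22.
The other events in the timeline have no effect on the limitation period under the stated rules.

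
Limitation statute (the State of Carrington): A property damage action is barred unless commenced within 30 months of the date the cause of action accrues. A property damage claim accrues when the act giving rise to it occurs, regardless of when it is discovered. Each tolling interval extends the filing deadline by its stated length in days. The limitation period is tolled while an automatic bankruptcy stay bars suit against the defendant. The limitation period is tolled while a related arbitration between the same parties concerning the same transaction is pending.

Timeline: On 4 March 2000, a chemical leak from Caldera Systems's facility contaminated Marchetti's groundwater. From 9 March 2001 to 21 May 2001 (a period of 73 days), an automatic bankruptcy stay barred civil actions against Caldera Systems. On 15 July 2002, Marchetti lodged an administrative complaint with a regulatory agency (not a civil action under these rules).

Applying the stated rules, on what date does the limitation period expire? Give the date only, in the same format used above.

16 November 2002

The claim accrued on 4 March 2000, when the wrongful act occurred.
The untolled deadline — 30 months after 4 March 2000 — is 4 September 2002.
The automatic bankruptcy stay from 9 March 2001 to 21 May 2001 tolled the period for 73 days, extending the deadline to 16 November 2002.
The other events in the timeline have no effect on the limitation period under the stated rules.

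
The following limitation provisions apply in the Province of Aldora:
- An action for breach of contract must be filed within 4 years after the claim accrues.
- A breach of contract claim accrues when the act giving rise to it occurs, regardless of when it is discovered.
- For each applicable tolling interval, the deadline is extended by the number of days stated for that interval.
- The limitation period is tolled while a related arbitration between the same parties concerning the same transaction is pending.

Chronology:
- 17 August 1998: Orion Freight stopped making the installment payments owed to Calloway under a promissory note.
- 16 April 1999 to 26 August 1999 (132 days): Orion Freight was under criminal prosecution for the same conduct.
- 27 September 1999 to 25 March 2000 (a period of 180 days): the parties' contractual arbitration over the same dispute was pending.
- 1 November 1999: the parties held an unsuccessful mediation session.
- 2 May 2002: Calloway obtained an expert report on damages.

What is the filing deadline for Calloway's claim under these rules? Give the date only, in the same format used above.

The claim accrued on 17 August 1998, the date of the act.
The untolled deadline — 4 years after 17 August 1998 — is 17 August 2002.
Because the pending related arbitration ran from 27 September 1999 to 25 March 2000, the deadline is extended by 180 days to 13 February 2003.
Although a criminal prosecution ran from 16 April 1999 to 26 August 1999, the stated rules do not make that a tolling event, so it is disregarded.
The other events in the timeline have no effect on the limitation period under the stated rules.

13 February 2003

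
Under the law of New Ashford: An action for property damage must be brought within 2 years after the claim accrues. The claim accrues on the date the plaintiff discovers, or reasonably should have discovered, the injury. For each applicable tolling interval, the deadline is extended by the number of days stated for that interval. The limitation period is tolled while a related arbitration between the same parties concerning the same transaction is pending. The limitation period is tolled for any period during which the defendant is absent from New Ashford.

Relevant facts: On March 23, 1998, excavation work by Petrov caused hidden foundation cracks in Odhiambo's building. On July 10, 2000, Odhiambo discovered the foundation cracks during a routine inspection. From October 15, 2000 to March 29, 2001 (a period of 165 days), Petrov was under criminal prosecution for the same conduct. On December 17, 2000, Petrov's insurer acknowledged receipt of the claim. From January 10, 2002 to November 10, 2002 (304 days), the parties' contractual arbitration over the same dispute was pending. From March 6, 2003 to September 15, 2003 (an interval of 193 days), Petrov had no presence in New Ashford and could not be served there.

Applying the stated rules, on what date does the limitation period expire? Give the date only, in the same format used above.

November 19, 2003

Under the discovery rule, the claim accrued on July 10, 2000, when Odhiambo discovered the injury — not on the March 23, 1998 date of the underlying act.
2 years from July 10, 2000 is July 10, 2002.
The period was tolled for 304 days by the pending related arbitration (January 10, 2002 to November 10, 2002), pushing the deadline to May 10, 2003.
The period was tolled for 193 days by the defendant's absence from the jurisdiction (March 6, 2003 to September 15, 2003), pushing the deadline to November 19, 2003.
No stated provision tolls the period for a criminal prosecution, so the interval from October 15, 2000 to March 29, 2001 has no effect on the deadline.
Nothing else in the chronology tolls or restarts the period.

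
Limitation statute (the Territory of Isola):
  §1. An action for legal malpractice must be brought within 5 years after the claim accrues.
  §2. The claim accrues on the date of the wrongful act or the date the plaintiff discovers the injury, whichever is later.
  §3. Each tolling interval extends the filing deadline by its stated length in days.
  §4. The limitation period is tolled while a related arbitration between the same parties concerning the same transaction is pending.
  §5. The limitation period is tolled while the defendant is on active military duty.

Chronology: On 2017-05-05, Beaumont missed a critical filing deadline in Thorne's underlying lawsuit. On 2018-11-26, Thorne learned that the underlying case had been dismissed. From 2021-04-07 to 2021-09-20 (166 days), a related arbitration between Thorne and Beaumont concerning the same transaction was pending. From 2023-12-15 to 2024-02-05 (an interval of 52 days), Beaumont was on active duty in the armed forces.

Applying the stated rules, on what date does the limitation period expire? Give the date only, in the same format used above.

The claim accrued on 2018-11-26 — the later of the 2017-05-05 act and the 2018-11-26 discovery.
The untolled deadline — 5 years after 2018-11-26 — is 2023-11-26.
Because the pending related arbitration ran from 2021-04-07 to 2021-09-20, the deadline is extended by 166 days to 2024-05-10.
Because the defendant's active military service ran from 2023-12-15 to 2024-02-05, the deadline is extended by 52 days to 2024-07-01.

2024-07-01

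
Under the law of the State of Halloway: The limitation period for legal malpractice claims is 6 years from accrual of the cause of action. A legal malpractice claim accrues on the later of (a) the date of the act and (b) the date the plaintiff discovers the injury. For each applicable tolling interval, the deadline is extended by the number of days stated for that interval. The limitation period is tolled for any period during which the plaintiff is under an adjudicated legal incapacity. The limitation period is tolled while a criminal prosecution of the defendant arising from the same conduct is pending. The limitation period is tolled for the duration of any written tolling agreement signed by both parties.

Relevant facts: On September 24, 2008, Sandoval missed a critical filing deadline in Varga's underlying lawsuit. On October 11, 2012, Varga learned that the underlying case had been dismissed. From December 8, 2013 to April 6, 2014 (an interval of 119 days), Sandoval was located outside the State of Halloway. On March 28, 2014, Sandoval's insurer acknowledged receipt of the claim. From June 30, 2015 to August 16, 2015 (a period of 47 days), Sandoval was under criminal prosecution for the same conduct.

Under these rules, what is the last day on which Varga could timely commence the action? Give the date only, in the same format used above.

The claim accrued on October 11, 2012 — the later of the September 24, 2008 act and the October 11, 2012 discovery.
Adding the 6 years base period to October 11, 2012 gives a deadline of October 11, 2018, before any tolling.
The pending criminal prosecution from June 30, 2015 to August 16, 2015 tolled the period for 47 days, extending the deadline to November 27, 2018.
No stated provision tolls the period for the defendant's absence, so the interval from December 8, 2013 to April 6, 2014 has no effect on the deadline.
None of the other events listed affects the running of the period under the stated rules.

November 27, 2018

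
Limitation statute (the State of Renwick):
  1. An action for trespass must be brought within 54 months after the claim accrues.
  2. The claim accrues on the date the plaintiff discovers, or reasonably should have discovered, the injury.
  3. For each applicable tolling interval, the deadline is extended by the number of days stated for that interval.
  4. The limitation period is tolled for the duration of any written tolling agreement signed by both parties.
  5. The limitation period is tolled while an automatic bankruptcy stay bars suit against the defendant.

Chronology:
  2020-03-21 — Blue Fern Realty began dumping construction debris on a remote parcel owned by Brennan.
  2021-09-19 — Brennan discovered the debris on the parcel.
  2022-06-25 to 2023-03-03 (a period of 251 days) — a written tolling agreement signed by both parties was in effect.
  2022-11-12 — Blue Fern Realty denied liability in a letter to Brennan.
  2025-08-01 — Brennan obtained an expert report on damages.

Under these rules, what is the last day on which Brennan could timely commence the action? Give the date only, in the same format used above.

2026-11-25

Under the discovery rule, the claim accrued on 2021-09-19, when Brennan discovered the injury — not on the 2020-03-21 date of the underlying act.
54 months from 2021-09-19 is 2026-03-19.
The written tolling agreement from 2022-06-25 to 2023-03-03 tolled the period for 251 days, extending the deadline to 2026-11-25.
The other events in the timeline have no effect on the limitation period under the stated rules.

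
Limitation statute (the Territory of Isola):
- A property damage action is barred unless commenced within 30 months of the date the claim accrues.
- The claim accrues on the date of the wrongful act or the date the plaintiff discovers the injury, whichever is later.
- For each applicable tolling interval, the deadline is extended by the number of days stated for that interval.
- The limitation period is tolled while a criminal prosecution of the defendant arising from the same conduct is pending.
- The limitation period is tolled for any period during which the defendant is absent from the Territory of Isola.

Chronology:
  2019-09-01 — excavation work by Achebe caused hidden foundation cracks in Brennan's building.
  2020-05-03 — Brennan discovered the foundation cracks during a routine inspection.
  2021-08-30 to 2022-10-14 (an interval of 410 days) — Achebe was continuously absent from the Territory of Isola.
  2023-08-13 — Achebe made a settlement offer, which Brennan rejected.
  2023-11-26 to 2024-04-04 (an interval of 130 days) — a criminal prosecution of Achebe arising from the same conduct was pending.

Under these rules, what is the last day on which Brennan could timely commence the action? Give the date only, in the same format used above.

2024-04-26

Because discovery on 2020-05-03 post-dates the 2019-09-01 act, accrual under the later-of rule falls on 2020-05-03.
The untolled deadline — 30 months after 2020-05-03 — is 2022-11-03.
The defendant's absence from the jurisdiction from 2021-08-30 to 2022-10-14 tolled the period for 410 days, extending the deadline to 2023-12-18.
Because the pending criminal prosecution ran from 2023-11-26 to 2024-04-04, the deadline is extended by 130 days to 2024-04-26.
Nothing else in the chronology tolls or restarts the period.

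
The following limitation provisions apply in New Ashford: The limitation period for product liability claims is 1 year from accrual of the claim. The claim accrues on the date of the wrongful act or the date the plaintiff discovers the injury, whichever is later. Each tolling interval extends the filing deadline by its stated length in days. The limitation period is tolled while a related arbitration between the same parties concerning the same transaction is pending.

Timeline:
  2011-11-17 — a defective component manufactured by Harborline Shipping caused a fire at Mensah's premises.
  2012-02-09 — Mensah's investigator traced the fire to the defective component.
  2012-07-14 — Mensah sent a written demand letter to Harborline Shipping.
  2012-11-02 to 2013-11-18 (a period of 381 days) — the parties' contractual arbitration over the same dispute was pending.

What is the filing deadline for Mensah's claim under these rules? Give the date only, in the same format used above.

2014-02-25

Because discovery on 2012-02-09 post-dates the 2011-11-17 act, accrual under the later-of rule falls on 2012-02-09.
1 year from 2012-02-09 is 2013-02-09.
The period was tolled for 381 days by the pending related arbitration (2012-11-02 to 2013-11-18), pushing the deadline to 2014-02-25.
Nothing else in the chronology tolls or restarts the period.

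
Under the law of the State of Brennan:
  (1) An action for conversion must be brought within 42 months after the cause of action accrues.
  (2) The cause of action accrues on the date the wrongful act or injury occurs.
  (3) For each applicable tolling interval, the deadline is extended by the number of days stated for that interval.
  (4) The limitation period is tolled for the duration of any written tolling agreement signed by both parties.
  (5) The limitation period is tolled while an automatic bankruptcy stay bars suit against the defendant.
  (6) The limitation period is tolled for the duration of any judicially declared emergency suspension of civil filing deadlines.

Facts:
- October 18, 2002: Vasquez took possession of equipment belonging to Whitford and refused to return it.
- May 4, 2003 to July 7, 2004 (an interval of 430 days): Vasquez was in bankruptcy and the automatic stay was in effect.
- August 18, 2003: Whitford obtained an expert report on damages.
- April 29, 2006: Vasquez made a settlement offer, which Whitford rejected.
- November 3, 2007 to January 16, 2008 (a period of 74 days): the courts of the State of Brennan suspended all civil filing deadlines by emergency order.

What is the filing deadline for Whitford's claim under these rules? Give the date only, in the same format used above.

The cause of action accrued on October 18, 2002, the date of the act.
42 months from October 18, 2002 is April 18, 2006.
Because the automatic bankruptcy stay ran from May 4, 2003 to July 7, 2004, the deadline is extended by 430 days to June 22, 2007.
By the time the emergency suspension of filing deadlines began on November 3, 2007, the limitation period had already expired on June 22, 2007; that interval cannot revive it.
The other events in the timeline have no effect on the limitation period under the stated rules.

June 22, 2007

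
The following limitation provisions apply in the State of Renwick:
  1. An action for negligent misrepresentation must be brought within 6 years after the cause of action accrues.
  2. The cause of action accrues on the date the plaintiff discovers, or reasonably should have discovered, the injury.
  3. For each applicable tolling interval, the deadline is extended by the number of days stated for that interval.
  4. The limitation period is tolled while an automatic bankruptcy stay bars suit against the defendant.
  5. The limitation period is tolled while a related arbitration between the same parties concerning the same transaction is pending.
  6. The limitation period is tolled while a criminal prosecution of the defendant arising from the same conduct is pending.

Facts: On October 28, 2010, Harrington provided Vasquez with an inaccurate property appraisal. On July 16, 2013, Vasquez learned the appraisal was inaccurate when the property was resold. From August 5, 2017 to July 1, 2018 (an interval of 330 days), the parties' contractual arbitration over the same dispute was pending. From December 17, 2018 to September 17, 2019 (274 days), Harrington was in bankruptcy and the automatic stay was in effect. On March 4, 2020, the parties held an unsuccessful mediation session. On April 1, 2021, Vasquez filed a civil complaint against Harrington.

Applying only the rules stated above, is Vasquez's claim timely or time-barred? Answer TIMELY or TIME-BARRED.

TIME-BARRED

Under the discovery rule, the claim accrued on July 16, 2013, when Vasquez discovered the injury — not on the October 28, 2010 date of the underlying act.
6 years from July 16, 2013 is July 16, 2019.
The period was tolled for 330 days by the pending related arbitration (August 5, 2017 to July 1, 2018), pushing the deadline to June 10, 2020.
The automatic bankruptcy stay from December 17, 2018 to September 17, 2019 tolled the period for 274 days, extending the deadline to March 11, 2021.
The other events in the timeline have no effect on the limitation period under the stated rules.
Filing on April 1, 2021 missed the March 11, 2021 deadline — the action is time-barred.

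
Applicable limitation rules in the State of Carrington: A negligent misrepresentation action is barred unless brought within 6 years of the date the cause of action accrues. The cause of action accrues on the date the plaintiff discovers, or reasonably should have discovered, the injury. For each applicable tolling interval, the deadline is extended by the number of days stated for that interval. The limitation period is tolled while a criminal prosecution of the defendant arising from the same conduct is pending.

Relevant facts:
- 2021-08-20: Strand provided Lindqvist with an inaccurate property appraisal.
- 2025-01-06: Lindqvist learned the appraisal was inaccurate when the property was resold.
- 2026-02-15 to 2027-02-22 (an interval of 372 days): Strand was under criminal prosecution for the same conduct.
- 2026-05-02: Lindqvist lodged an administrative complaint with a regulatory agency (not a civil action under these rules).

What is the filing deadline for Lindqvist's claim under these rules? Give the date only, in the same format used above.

The claim did not accrue until Lindqvist discovered the injury on 2025-01-06; the 2021-08-20 act date does not start the clock under the stated rule.
6 years from 2025-01-06 is 2031-01-06.
The pending criminal prosecution from 2026-02-15 to 2027-02-22 tolled the period for 372 days, extending the deadline to 2032-01-13.
Nothing else in the chronology tolls or restarts the period.

2032-01-13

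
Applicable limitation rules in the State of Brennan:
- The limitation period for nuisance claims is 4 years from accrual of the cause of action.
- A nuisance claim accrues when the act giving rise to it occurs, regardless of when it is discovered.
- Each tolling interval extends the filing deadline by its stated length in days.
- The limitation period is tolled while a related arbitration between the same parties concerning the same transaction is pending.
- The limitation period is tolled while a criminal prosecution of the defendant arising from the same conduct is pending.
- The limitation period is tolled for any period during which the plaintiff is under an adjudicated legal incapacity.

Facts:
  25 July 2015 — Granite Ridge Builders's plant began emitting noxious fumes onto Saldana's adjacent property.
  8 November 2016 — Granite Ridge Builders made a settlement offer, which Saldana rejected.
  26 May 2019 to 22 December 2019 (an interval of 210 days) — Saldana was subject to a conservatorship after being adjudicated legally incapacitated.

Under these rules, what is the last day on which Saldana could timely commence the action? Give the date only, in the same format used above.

The cause of action accrued on 25 July 2015, the date of the act.
4 years from 25 July 2015 is 25 July 2019.
The plaintiff's legal incapacity from 26 May 2019 to 22 December 2019 tolled the period for 210 days, extending the deadline to 20 February 2020.
Nothing else in the chronology tolls or restarts the period.

20 February 2020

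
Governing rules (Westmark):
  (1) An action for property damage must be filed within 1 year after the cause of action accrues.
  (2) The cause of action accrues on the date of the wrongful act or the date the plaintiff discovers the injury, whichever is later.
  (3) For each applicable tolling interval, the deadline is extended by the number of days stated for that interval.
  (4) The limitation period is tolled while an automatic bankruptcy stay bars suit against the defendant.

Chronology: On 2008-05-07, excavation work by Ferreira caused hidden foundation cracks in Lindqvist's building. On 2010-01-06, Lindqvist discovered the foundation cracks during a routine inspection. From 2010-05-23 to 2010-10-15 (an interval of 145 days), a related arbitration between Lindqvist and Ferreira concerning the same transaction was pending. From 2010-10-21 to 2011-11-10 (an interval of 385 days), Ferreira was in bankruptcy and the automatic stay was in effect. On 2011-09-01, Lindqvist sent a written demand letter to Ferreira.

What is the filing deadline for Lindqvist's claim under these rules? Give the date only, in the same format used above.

Taking the later of the act (2008-05-07) and discovery (2010-01-06), the claim accrued on 2010-01-06.
1 year from 2010-01-06 is 2011-01-06.
The automatic bankruptcy stay from 2010-10-21 to 2011-11-10 tolled the period for 385 days, extending the deadline to 2012-01-26.
No stated provision tolls the period for a pending arbitration, so the interval from 2010-05-23 to 2010-10-15 has no effect on the deadline.
Nothing else in the chronology tolls or restarts the period.

2012-01-26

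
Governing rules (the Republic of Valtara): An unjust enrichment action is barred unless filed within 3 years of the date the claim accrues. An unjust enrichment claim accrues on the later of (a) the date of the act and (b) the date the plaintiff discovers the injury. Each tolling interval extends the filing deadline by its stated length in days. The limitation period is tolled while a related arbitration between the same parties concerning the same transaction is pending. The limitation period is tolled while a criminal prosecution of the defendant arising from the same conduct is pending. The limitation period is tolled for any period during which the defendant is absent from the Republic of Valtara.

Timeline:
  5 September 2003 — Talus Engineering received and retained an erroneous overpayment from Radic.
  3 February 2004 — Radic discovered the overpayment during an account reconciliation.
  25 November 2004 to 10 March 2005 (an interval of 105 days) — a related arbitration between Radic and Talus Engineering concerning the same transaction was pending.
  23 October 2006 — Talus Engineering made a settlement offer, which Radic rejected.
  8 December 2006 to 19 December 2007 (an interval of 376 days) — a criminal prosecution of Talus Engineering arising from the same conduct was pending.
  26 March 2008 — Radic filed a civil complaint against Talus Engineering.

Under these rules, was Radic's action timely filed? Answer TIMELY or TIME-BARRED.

TIMELY

Taking the later of the act (5 September 2003) and discovery (3 February 2004), the claim accrued on 3 February 2004.
The untolled deadline — 3 years after 3 February 2004 — is 3 February 2007.
The pending related arbitration from 25 November 2004 to 10 March 2005 tolled the period for 105 days, extending the deadline to 19 May 2007.
The pending criminal prosecution from 8 December 2006 to 19 December 2007 tolled the period for 376 days, extending the deadline to 29 May 2008.
The other events in the timeline have no effect on the limitation period under the stated rules.
Radic filed on 26 March 2008, before the 29 May 2008 deadline, so the action is timely.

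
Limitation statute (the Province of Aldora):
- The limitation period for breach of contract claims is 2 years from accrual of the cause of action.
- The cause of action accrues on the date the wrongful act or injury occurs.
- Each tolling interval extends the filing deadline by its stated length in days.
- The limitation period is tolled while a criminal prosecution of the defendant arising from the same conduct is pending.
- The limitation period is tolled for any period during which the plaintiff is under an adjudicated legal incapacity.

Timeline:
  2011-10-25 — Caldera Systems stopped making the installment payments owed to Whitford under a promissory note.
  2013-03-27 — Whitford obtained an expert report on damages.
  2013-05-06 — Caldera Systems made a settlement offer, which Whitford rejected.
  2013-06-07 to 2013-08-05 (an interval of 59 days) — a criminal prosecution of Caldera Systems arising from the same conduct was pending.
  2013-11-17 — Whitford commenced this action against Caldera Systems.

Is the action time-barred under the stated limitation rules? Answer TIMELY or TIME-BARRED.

TIMELY

The claim accrued on 2011-10-25, when the wrongful act occurred.
2 years from 2011-10-25 is 2013-10-25.
The period was tolled for 59 days by the pending criminal prosecution (2013-06-07 to 2013-08-05), pushing the deadline to 2013-12-23.
Nothing else in the chronology tolls or restarts the period.
Whitford filed on 2013-11-17, before the 2013-12-23 deadline, so the action is timely.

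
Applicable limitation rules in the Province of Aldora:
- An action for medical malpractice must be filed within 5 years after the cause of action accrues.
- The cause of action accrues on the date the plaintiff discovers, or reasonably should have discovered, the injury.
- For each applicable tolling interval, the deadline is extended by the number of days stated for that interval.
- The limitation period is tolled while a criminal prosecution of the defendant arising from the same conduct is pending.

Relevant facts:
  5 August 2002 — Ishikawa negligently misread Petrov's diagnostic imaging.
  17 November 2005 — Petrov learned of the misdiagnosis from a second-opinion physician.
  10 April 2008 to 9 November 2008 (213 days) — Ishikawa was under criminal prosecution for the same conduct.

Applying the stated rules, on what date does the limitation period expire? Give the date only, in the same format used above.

18 June 2011

Under the discovery rule, the claim accrued on 17 November 2005, when Petrov discovered the injury — not on the 5 August 2002 date of the underlying act.
5 years from 17 November 2005 is 17 November 2010.
The period was tolled for 213 days by the pending criminal prosecution (10 April 2008 to 9 November 2008), pushing the deadline to 18 June 2011.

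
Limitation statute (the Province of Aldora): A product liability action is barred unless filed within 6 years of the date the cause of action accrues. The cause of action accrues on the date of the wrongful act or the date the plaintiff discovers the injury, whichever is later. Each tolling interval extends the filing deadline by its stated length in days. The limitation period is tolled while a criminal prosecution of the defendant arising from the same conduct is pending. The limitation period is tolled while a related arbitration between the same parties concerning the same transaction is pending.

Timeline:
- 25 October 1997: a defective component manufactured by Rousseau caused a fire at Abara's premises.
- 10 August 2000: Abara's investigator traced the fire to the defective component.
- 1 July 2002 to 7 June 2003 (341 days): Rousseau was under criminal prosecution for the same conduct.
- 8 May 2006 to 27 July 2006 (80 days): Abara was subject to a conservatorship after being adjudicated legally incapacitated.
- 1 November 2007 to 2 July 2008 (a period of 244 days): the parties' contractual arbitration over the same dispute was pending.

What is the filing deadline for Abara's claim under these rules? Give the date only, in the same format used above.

Because discovery on 10 August 2000 post-dates the 25 October 1997 act, accrual under the later-of rule falls on 10 August 2000.
Adding the 6 years base period to 10 August 2000 gives a deadline of 10 August 2006, before any tolling.
The period was tolled for 341 days by the pending criminal prosecution (1 July 2002 to 7 June 2003), pushing the deadline to 17 July 2007.
The pending related arbitration from 1 November 2007 to 2 July 2008 began after the period had already run on 17 July 2007, so it has no tolling effect.
Although the plaintiff's incapacity ran from 8 May 2006 to 27 July 2006, the stated rules do not make that a tolling event, so it is disregarded.

17 July 2007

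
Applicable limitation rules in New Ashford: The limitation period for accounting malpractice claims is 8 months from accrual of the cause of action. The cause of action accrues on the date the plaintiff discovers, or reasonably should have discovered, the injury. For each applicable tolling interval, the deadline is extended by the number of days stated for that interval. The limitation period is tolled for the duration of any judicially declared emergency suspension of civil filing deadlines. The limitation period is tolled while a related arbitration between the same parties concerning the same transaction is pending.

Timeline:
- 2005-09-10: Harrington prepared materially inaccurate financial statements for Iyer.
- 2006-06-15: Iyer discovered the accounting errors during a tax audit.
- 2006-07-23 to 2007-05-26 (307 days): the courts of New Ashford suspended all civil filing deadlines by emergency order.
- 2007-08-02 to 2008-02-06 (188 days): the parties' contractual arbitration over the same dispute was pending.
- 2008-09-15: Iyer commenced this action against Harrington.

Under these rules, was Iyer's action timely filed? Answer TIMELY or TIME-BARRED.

TIME-BARRED

The claim did not accrue until Iyer discovered the injury on 2006-06-15; the 2005-09-10 act date does not start the clock under the stated rule.
Adding the 8 months base period to 2006-06-15 gives a deadline of 2007-02-15, before any tolling.
The period was tolled for 307 days by the emergency suspension of filing deadlines (2006-07-23 to 2007-05-26), pushing the deadline to 2007-12-19.
The period was tolled for 188 days by the pending related arbitration (2007-08-02 to 2008-02-06), pushing the deadline to 2008-06-24.
Iyer filed on 2008-09-15, after the 2008-06-24 deadline, so the action is time-barred.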